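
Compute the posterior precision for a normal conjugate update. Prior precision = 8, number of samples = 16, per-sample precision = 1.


tau_post = tau_0 + n * tau
= 8 + 16 * 1 = 24

24


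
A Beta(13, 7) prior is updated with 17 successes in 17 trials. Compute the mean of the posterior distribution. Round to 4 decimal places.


After update: Beta(30, 7)
Mean = 30 / (30 + 7) = 30 / 37
= 0.8108

0.8108


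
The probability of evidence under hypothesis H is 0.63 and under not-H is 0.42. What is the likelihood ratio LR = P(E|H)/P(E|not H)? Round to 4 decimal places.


LR = 0.63 / 0.42
= 1.5

1.5


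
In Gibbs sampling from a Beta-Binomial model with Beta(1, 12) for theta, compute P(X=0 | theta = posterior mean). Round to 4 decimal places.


Posterior mean = alpha/(alpha+beta) = 1/13 = 0.0769
P(X=0|theta=mean) = 1 - theta = 0.9231

0.9231


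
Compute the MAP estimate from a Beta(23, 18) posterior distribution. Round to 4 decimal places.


MAP = mode of Beta distribution
= (alpha - 1)/(alpha + beta - 2)
= (23-1)/(23+18-2)
= 22/39 = 0.5641

0.5641


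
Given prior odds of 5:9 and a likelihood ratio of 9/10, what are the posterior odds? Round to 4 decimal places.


Posterior odds = prior odds * LR
Prior odds = 5/9 = 0.5556
LR = 9/10 = 0.9
Posterior odds = 0.5556 * 0.9 = 0.5

0.5


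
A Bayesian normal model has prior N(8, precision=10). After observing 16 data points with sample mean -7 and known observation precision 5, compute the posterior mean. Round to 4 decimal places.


Posterior mean = (prior_precision * prior_mean + n * data_precision * data_mean) / (prior_precision + n * data_precision)
Numerator = 10*8 + 16*5*-7 = -480
Denominator = 10 + 16*5 = 90
Posterior mean = -5.3333

-5.3333


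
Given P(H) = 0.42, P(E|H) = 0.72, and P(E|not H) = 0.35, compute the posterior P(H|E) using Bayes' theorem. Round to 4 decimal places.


By Bayes' theorem: P(H|E) = P(E|H)*P(H) / P(E)
P(E) = P(E|H)*P(H) + P(E|not H)*P(not H)
P(E) = 0.72*0.42 + 0.35*0.58 = 0.5054
P(H|E) = 0.72*0.42 / 0.5054 = 0.5983

0.5983


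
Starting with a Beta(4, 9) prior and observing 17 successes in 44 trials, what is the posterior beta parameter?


Posterior beta = prior beta + failures
Failures = 44 - 17 = 27
beta_post = 9 + 27 = 36

36


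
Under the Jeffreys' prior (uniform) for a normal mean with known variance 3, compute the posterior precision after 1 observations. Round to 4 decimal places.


Prior precision = 0 (flat prior).
Post. prec. = 0 + n/var = 1/3 = 0.3333

0.3333


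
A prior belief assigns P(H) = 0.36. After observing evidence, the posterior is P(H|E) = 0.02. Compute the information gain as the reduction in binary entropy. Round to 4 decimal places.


H(prior) = -0.36*log2(0.36) - 0.64*log2(0.64)
= 0.9427
H(post) = -0.02*log2(0.02) - 0.98*log2(0.98)
= 0.1414
IG = 0.9427 - 0.1414 = 0.8012

0.8012


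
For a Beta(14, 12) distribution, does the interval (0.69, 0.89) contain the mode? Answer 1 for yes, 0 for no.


Mode of Beta(a,b) = (a-1)/(a+b-2)
= (14-1)/(14+12-2) = 0.5417
Check: 0.69 <= 0.5417 <= 0.89?
Result: 0

0


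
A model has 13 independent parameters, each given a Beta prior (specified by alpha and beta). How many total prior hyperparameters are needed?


Each Beta prior needs 2 hyperparameters (alpha and beta).
Total = 2 * 13 = 26

26


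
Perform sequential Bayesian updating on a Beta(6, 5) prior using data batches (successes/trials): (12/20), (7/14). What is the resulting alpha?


Accumulate successes: 19
Posterior alpha = prior alpha + sum of successes
= 6 + 19 = 25

25


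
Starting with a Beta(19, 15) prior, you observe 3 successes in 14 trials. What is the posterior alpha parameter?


For a Beta-Binomial conjugate model:
Posterior alpha = prior alpha + number of successes
= 19 + 3 = 22

22


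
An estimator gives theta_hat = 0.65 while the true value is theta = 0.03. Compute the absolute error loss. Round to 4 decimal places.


The absolute error loss is |theta_hat - theta|
= |0.65 - 0.03|
= 0.62

0.62


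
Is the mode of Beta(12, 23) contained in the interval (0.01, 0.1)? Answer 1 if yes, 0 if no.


Mode = (a-1)/(a+b-2) = 11/33 = 0.3333
Interval: (0.01, 0.1)
Contains mode? 0

0


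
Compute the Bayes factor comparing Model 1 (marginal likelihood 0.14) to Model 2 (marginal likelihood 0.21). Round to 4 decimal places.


BF12 = marginal likelihood of M1 / marginal likelihood of M2
= 0.14/0.21
= 0.6667

0.6667


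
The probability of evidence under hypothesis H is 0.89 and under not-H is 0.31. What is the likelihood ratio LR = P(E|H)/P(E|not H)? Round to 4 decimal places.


LR = 0.89 / 0.31
= 2.871

2.871


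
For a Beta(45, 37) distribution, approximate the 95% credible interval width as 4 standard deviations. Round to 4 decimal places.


Variance of Beta(a,b) = ab / ((a+b)^2 * (a+b+1))
= 45*37 / ((82)^2 * 83)
= 0.003
SD = sqrt(0.003) = 0.0546
Width = 4 * SD = 0.2185

0.2185


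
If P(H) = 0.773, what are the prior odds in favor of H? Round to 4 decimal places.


Prior odds = P(H) / (1 - P(H))
= 0.773 / 0.227
= 3.4053

3.4053


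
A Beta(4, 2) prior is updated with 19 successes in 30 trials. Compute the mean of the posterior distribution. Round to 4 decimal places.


After update: Beta(23, 13)
Mean = 23 / (23 + 13) = 23 / 36
= 0.6389

0.6389


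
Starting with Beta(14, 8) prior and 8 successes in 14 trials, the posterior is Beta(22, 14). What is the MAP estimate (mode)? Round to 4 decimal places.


The mode of Beta(a, b) when a > 1 and b > 1 is (a-1)/(a+b-2)
= (22 - 1) / (22 + 14 - 2)
= 21 / 34
= 0.6176

0.6176


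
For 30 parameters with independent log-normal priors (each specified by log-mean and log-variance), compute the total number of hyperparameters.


A log-normal prior has 2 hyperparameters per parameter.
Total = 30 * 2 = 60

60


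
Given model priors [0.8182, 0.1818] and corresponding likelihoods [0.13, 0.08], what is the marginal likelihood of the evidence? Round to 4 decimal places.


P(E) = sum_i P(M_i) P(E|M_i)
= 0.1064 + 0.0145
= 0.1209

0.1209


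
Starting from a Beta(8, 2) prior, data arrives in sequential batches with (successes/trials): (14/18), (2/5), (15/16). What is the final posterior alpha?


In sequential Bayesian updating, we sum all successes.
Total successes = 31
Final alpha = 8 + 31 = 39

39


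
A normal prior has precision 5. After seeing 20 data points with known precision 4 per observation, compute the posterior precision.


In the conjugate normal model, precisions add:
tau_posterior = tau_prior + n * tau_data
= 5 + 20*4 = 85

85


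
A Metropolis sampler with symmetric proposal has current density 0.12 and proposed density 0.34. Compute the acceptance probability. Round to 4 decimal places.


For symmetric proposals, acceptance = min(1, pi(x*)/pi(x))
= min(1, 0.34/0.12)
= min(1, 2.8333) = 1.0

1.0


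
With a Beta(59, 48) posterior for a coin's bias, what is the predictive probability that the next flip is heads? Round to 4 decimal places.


The predictive probability equals the posterior mean.
P(next = heads) = alpha / (alpha + beta)
= 59 / 107 = 0.5514

0.5514


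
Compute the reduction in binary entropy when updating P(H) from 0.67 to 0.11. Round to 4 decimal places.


H_before = -p*log2(p) - (1-p)*log2(1-p) for p=0.67: 0.9149
H_after for p=0.11: 0.4999
Reduction = 0.9149 - 0.4999 = 0.415

0.415


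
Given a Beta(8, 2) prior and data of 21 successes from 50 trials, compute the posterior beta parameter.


Number of failures = 50 - 21 = 29
Posterior beta = 2 + 29 = 31

31


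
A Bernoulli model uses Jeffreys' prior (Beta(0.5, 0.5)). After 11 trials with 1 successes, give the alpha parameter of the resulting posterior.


Posterior = Beta(prior_alpha + successes, prior_beta + failures)
= Beta(0.5 + 1, 0.5 + 10)
Posterior alpha = 0.5 + k = 0.5 + 1 = 1.5

1.5


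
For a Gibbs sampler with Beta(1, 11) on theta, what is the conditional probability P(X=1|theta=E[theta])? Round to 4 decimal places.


E[theta] = 1/(1+11) = 0.0833
P(X=1|theta) = theta = 0.0833

0.0833


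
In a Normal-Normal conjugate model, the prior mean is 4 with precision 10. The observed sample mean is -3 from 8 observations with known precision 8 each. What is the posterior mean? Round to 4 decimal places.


Posterior precision = tau0 + n*tau = 10 + 8*8 = 74
Posterior mean = (tau0*mu0 + n*tau*xbar) / posterior_precision
= (10*4 + 8*8*-3) / 74
= -152 / 74 = -2.0541

-2.0541


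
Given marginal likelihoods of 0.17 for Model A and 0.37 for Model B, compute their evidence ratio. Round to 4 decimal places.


Ratio = ML(A) / ML(B) = 0.17/0.37
= 0.4595

0.4595


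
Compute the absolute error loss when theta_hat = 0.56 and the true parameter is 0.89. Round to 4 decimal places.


L = |theta_hat - theta_true|
= |0.56 - 0.89| = 0.33

0.33


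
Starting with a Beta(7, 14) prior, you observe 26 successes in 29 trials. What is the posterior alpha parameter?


For a Beta-Binomial conjugate model:
Posterior alpha = prior alpha + number of successes
= 7 + 26 = 33

33


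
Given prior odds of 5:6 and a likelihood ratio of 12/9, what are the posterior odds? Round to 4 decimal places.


Posterior odds = prior odds * LR
Prior odds = 5/6 = 0.8333
LR = 12/9 = 1.3333
Posterior odds = 0.8333 * 1.3333 = 1.1111

1.1111


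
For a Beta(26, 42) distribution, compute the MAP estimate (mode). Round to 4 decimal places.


MAP = mode = (a-1)/(a+b-2)
= (26-1)/(26+42-2)
= 25/66 = 0.3788

0.3788


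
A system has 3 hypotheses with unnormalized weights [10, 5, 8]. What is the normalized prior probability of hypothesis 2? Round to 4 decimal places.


The normalized prior is the weight divided by the total.
Total weight = 23
P(H2) = 5 / 23 = 0.2174

0.2174


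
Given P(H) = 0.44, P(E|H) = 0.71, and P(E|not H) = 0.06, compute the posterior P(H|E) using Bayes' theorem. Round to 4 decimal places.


By Bayes' theorem: P(H|E) = P(E|H)*P(H) / P(E)
P(E) = P(E|H)*P(H) + P(E|not H)*P(not H)
P(E) = 0.71*0.44 + 0.06*0.56 = 0.346
P(H|E) = 0.71*0.44 / 0.346 = 0.9029

0.9029


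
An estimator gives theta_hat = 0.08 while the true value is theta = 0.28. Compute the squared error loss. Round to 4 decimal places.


The squared error loss is (theta_hat - theta)^2
= (0.08 - 0.28)^2
= (-0.2)^2 = 0.04

0.04


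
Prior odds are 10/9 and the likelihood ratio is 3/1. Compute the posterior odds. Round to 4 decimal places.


Posterior odds = prior odds * likelihood ratio
= (10/9) * (3/1)
= 30 / 9
= 3.3333

3.3333


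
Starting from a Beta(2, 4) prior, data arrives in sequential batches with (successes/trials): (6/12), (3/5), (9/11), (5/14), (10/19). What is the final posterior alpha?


In sequential Bayesian updating, we sum all successes.
Total successes = 33
Final alpha = 2 + 33 = 35

35


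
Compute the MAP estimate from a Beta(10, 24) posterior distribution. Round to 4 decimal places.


MAP = mode of Beta distribution
= (alpha - 1)/(alpha + beta - 2)
= (10-1)/(10+24-2)
= 9/32 = 0.2812

0.2812


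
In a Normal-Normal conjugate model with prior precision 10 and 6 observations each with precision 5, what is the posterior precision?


Posterior precision = prior precision + n * observation precision
= 10 + 6 * 5
= 10 + 30 = 40

40


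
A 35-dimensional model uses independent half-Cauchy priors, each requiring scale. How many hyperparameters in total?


Per parameter: 1 (scale).
Total = 35 * 1 = 35

35


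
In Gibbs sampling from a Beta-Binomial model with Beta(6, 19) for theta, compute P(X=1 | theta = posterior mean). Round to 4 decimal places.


Posterior mean = alpha/(alpha+beta) = 6/25 = 0.24
P(X=1|theta=mean) = theta = 0.24

0.24


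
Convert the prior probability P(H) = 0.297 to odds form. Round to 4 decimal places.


P(not H) = 1 - 0.297 = 0.703
Odds = 0.297 / 0.703 = 0.4225

0.4225


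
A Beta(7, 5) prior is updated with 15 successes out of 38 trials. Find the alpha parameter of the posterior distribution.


In the Beta-Binomial conjugate update:
alpha_post = alpha_prior + successes
= 7 + 15
= 22

22


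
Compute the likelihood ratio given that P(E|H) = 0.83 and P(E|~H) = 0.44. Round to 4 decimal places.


LR = P(E|H) / P(E|~H)
= 0.83 / 0.44 = 1.8864

1.8864


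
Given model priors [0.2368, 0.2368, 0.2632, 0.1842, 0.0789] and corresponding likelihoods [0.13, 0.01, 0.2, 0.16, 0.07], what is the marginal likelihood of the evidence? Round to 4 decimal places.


P(E) = sum_i P(M_i) P(E|M_i)
= 0.0308 + 0.0024 + 0.0526 + 0.0295 + 0.0055
= 0.1208

0.1208


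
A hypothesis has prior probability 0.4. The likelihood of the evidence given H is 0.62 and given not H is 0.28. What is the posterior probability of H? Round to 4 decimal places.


Using Bayes' theorem:
P(E) = 0.4 * 0.62 + 0.6 * 0.28
P(E) = 0.416
P(H|E) = (0.4 * 0.62) / 0.416 = 0.5962

0.5962


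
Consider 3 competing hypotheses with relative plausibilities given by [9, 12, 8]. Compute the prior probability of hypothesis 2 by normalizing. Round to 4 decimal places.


Sum of weights = 9 + 12 + 8 = 29
Normalized prior for H2 = 12 / 29
= 0.4138

0.4138


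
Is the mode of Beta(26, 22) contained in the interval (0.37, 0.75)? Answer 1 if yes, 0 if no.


Mode = (a-1)/(a+b-2) = 25/46 = 0.5435
Interval: (0.37, 0.75)
Contains mode? 1

1


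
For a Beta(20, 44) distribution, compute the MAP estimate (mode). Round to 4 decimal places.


MAP = mode = (a-1)/(a+b-2)
= (20-1)/(20+44-2)
= 19/62 = 0.3065

0.3065


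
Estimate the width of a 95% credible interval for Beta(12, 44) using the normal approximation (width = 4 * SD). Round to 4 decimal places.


For Beta(a,b): Var = ab/((a+b)^2(a+b+1))
Var = 0.003, SD = 0.0543
Approximate 95% CI width = 4 * 0.0543 = 0.2174

0.2174


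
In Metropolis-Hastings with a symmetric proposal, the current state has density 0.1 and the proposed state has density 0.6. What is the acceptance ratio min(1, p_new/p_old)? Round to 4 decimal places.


Ratio = p_new / p_old = 0.6 / 0.1 = 6.0
Acceptance = min(1, 6.0) = 1.0

1.0


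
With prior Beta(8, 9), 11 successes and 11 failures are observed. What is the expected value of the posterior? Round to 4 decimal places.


Posterior = Beta(19, 20)
E[theta] = alpha/(alpha+beta)
= 19/39 = 0.4872

0.4872


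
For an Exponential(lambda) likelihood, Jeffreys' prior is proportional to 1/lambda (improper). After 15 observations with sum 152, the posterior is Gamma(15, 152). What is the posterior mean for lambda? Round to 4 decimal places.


Posterior = Gamma(n, sum_x) = Gamma(15, 152)
Posterior mean = shape/rate = 15/152
= 0.0987

0.0987


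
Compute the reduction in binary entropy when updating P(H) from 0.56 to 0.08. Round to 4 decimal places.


H_before = -p*log2(p) - (1-p)*log2(1-p) for p=0.56: 0.9896
H_after for p=0.08: 0.4022
Reduction = 0.9896 - 0.4022 = 0.5874

0.5874


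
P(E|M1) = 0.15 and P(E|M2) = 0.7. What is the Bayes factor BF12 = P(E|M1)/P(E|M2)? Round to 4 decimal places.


Bayes factor BF12 = P(E|M1) / P(E|M2)
= 0.15 / 0.7
= 0.2143

0.2143


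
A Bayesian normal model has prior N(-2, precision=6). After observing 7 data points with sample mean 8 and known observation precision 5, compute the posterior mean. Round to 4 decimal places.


Posterior mean = (prior_precision * prior_mean + n * data_precision * data_mean) / (prior_precision + n * data_precision)
Numerator = 6*-2 + 7*5*8 = 268
Denominator = 6 + 7*5 = 41
Posterior mean = 6.5366

6.5366


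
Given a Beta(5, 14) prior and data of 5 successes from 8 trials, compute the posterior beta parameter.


Number of failures = 8 - 5 = 3
Posterior beta = 14 + 3 = 17

17


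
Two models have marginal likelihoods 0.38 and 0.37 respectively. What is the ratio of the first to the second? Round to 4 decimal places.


Evidence ratio = 0.38 / 0.37
= 1.027

1.027


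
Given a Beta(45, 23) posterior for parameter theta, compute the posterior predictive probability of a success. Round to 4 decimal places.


For a Beta-Bernoulli model, the predictive probability is the mean:
P(success) = 45/(45+23) = 45/68 = 0.6618

0.6618


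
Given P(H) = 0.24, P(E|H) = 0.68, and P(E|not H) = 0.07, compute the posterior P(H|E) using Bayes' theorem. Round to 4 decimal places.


By Bayes' theorem: P(H|E) = P(E|H)*P(H) / P(E)
P(E) = P(E|H)*P(H) + P(E|not H)*P(not H)
P(E) = 0.68*0.24 + 0.07*0.76 = 0.2164
P(H|E) = 0.68*0.24 / 0.2164 = 0.7542

0.7542


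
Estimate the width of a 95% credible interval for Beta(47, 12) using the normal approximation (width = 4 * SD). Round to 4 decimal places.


For Beta(a,b): Var = ab/((a+b)^2(a+b+1))
Var = 0.0027, SD = 0.052
Approximate 95% CI width = 4 * 0.052 = 0.2079

0.2079


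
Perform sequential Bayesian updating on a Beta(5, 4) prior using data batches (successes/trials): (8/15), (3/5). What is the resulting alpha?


Accumulate successes: 11
Posterior alpha = prior alpha + sum of successes
= 5 + 11 = 16

16


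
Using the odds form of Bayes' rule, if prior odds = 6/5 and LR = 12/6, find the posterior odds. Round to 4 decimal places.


Bayes' rule in odds form: posterior odds = prior odds * LR
= (6 * 12) / (5 * 6)
= 72/30 = 2.4

2.4


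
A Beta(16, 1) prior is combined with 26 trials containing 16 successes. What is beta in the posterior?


In conjugate updating:
beta_posterior = beta_prior + (n - k)
= 1 + (26 - 16)
= 1 + 10 = 11

11


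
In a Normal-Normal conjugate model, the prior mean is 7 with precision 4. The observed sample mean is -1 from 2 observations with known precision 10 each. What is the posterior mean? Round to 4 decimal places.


Posterior precision = tau0 + n*tau = 4 + 2*10 = 24
Posterior mean = (tau0*mu0 + n*tau*xbar) / posterior_precision
= (4*7 + 2*10*-1) / 24
= 8 / 24 = 0.3333

0.3333


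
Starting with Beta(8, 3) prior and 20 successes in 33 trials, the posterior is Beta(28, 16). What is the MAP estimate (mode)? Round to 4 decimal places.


The mode of Beta(a, b) when a > 1 and b > 1 is (a-1)/(a+b-2)
= (28 - 1) / (28 + 16 - 2)
= 27 / 42
= 0.6429

0.6429


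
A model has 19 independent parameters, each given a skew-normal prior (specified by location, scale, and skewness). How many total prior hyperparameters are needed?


Each skew-normal prior needs 3 hyperparameters (location, scale, and skewness).
Total = 3 * 19 = 57

57


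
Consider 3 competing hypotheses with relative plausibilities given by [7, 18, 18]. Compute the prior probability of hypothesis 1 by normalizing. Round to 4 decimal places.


Sum of weights = 7 + 18 + 18 = 43
Normalized prior for H1 = 7 / 43
= 0.1628

0.1628


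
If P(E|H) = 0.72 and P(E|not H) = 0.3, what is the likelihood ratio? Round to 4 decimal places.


Likelihood ratio = P(E|H) / P(E|not H)
= 0.72 / 0.3
= 2.4

2.4


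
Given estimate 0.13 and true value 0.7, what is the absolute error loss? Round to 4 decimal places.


Absolute error = |estimate - true|
= |-0.57| = 0.57

0.57


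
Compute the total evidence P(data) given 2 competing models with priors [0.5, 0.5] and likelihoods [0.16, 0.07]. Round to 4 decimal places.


Marginal likelihood = sum P(model_i) * P(data|model_i)
Model 1: 0.5 * 0.16 = 0.08
Model 2: 0.5 * 0.07 = 0.035
Total = 0.115

0.115


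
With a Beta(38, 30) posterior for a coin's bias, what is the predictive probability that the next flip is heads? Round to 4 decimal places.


The predictive probability equals the posterior mean.
P(next = heads) = alpha / (alpha + beta)
= 38 / 68 = 0.5588

0.5588


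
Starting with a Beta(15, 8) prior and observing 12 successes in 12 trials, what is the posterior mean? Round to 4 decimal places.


Posterior parameters: alpha = 15 + 12 = 27
beta = 8 + 0 = 8
Posterior mean = alpha / (alpha + beta) = 27 / 35
= 0.7714

0.7714


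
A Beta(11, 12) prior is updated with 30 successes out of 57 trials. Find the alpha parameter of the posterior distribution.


In the Beta-Binomial conjugate update:
alpha_post = alpha_prior + successes
= 11 + 30
= 41

41


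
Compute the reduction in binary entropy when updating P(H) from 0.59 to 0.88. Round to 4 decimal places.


H_before = -p*log2(p) - (1-p)*log2(1-p) for p=0.59: 0.9765
H_after for p=0.88: 0.5294
Reduction = 0.9765 - 0.5294 = 0.4471

0.4471


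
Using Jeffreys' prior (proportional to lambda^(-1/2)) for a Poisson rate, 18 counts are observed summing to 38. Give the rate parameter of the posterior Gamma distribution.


Conjugate update: Gamma(prior_shape + S, prior_rate + n).
Prior shape = 0.5, prior rate = 0.
Posterior rate = 0 + n = 18

18.0


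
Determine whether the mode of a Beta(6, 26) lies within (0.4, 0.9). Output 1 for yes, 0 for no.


First find the mode: (a-1)/(a+b-2) = 0.1667
Is 0.1667 in (0.4, 0.9)? 0

0


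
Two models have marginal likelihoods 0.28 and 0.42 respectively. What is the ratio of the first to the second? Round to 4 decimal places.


Evidence ratio = 0.28 / 0.42
= 0.6667

0.6667


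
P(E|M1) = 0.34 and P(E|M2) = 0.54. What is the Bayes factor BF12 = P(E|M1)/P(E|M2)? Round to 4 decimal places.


Bayes factor BF12 = P(E|M1) / P(E|M2)
= 0.34 / 0.54
= 0.6296

0.6296


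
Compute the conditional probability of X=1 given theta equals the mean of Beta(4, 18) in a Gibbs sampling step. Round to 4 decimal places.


Mean of Beta(4, 18) = 0.1818
P(X=1 | theta=0.1818) = 0.1818

0.1818


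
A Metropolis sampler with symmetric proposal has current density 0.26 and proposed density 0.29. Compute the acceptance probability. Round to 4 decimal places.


For symmetric proposals, acceptance = min(1, pi(x*)/pi(x))
= min(1, 0.29/0.26)
= min(1, 1.1154) = 1.0

1.0


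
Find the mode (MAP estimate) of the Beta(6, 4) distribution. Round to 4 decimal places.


For Beta(a,b) with a,b > 1:
Mode = (a-1)/(a+b-2) = (6-1)/(10-2)
= 5/8 = 0.625

0.625


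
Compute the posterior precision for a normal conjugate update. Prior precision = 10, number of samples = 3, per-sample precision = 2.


tau_post = tau_0 + n * tau
= 10 + 3 * 2 = 16

16


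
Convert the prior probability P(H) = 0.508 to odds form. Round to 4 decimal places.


P(not H) = 1 - 0.508 = 0.492
Odds = 0.508 / 0.492 = 1.0325

1.0325


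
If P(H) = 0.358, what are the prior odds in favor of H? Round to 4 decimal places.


Prior odds = P(H) / (1 - P(H))
= 0.358 / 0.642
= 0.5576

0.5576


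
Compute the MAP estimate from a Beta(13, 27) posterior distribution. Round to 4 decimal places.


MAP = mode of Beta distribution
= (alpha - 1)/(alpha + beta - 2)
= (13-1)/(13+27-2)
= 12/38 = 0.3158

0.3158


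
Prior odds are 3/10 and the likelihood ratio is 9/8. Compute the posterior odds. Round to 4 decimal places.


Posterior odds = prior odds * likelihood ratio
= (3/10) * (9/8)
= 27 / 80
= 0.3375

0.3375


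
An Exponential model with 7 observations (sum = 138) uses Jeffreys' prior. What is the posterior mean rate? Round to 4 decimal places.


Posterior Gamma(7, 138)
E[lambda] = 7/138 = 0.0507

0.0507


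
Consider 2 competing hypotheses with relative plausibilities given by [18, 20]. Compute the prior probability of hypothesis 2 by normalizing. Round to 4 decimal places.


Sum of weights = 18 + 20 = 38
Normalized prior for H2 = 20 / 38
= 0.5263

0.5263


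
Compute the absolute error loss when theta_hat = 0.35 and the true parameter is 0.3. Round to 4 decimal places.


L = |theta_hat - theta_true|
= |0.35 - 0.3| = 0.05

0.05


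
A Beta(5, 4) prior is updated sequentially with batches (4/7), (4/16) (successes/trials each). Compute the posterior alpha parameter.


Sequential conjugate updating is equivalent to a single batch update.
Total successes across all batches = 8
alpha_posterior = alpha_prior + total_successes = 5 + 8
= 13

13


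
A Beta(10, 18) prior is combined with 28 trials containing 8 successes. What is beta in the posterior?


In conjugate updating:
beta_posterior = beta_prior + (n - k)
= 18 + (28 - 8)
= 18 + 20 = 38

38


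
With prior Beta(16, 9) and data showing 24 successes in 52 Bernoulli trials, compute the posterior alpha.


Conjugate update: alpha_posterior = alpha_prior + k
= 16 + 24 = 40

40


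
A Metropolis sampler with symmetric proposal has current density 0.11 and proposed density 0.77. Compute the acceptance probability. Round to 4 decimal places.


For symmetric proposals, acceptance = min(1, pi(x*)/pi(x))
= min(1, 0.77/0.11)
= min(1, 7.0) = 1.0

1.0


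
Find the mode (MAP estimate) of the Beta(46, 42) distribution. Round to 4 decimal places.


For Beta(a,b) with a,b > 1:
Mode = (a-1)/(a+b-2) = (46-1)/(88-2)
= 45/86 = 0.5233

0.5233


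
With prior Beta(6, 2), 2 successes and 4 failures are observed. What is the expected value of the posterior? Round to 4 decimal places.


Posterior = Beta(8, 6)
E[theta] = alpha/(alpha+beta)
= 8/14 = 0.5714

0.5714


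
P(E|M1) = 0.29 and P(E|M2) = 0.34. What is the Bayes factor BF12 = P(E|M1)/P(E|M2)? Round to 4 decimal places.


Bayes factor BF12 = P(E|M1) / P(E|M2)
= 0.29 / 0.34
= 0.8529

0.8529


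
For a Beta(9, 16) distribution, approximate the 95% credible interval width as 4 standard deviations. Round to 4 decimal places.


Variance of Beta(a,b) = ab / ((a+b)^2 * (a+b+1))
= 9*16 / ((25)^2 * 26)
= 0.0089
SD = sqrt(0.0089) = 0.0941
Width = 4 * SD = 0.3765

0.3765


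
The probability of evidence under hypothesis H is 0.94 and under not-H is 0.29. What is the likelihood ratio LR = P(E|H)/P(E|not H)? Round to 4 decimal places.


LR = 0.94 / 0.29
= 3.2414

3.2414


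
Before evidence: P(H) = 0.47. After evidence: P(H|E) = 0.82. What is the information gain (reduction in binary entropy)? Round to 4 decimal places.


Prior entropy = 0.9974
Posterior entropy = 0.6801
Information gain = 0.9974 - 0.6801 = 0.3173

0.3173


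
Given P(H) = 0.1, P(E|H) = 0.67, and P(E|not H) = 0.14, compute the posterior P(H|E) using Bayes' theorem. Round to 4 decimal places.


By Bayes' theorem: P(H|E) = P(E|H)*P(H) / P(E)
P(E) = P(E|H)*P(H) + P(E|not H)*P(not H)
P(E) = 0.67*0.1 + 0.14*0.9 = 0.193
P(H|E) = 0.67*0.1 / 0.193 = 0.3472

0.3472


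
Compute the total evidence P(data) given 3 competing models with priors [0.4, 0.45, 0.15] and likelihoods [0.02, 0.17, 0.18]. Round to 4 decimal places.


Marginal likelihood = sum P(model_i) * P(data|model_i)
Model 1: 0.4 * 0.02 = 0.008
Model 2: 0.45 * 0.17 = 0.0765
Model 3: 0.15 * 0.18 = 0.027
Total = 0.1115

0.1115


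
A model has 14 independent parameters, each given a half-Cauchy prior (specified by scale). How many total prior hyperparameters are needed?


Each half-Cauchy prior needs 1 hyperparameter (scale).
Total = 1 * 14 = 14

14


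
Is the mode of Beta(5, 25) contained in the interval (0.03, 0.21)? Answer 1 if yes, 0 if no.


Mode = (a-1)/(a+b-2) = 4/28 = 0.1429
Interval: (0.03, 0.21)
Contains mode? 1

1


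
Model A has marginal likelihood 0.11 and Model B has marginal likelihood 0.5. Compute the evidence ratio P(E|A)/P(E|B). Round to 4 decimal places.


Evidence ratio = P(E|A) / P(E|B)
= 0.11 / 0.5
= 0.22

0.22


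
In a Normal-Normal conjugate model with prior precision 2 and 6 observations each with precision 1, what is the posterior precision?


Posterior precision = prior precision + n * observation precision
= 2 + 6 * 1
= 2 + 6 = 8

8


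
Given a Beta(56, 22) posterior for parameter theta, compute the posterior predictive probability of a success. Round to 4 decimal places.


For a Beta-Bernoulli model, the predictive probability is the mean:
P(success) = 56/(56+22) = 56/78 = 0.7179

0.7179


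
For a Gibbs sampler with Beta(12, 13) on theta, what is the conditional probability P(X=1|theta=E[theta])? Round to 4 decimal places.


E[theta] = 12/(12+13) = 0.48
P(X=1|theta) = theta = 0.48

0.48


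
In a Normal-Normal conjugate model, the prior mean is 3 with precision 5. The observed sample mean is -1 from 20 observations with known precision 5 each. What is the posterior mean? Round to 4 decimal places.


Posterior precision = tau0 + n*tau = 5 + 20*5 = 105
Posterior mean = (tau0*mu0 + n*tau*xbar) / posterior_precision
= (5*3 + 20*5*-1) / 105
= -85 / 105 = -0.8095

-0.8095


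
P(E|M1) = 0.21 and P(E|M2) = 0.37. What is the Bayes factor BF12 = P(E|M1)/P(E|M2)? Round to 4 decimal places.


Bayes factor BF12 = P(E|M1) / P(E|M2)
= 0.21 / 0.37
= 0.5676

0.5676


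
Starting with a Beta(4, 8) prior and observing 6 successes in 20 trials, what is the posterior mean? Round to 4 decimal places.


Posterior parameters: alpha = 4 + 6 = 10
beta = 8 + 14 = 22
Posterior mean = alpha / (alpha + beta) = 10 / 32
= 0.3125

0.3125


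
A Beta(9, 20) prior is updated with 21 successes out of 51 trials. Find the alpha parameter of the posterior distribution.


In the Beta-Binomial conjugate update:
alpha_post = alpha_prior + successes
= 9 + 21
= 30

30


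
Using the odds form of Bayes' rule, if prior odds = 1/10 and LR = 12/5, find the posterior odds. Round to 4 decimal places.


Bayes' rule in odds form: posterior odds = prior odds * LR
= (1 * 12) / (10 * 5)
= 12/50 = 0.24

0.24


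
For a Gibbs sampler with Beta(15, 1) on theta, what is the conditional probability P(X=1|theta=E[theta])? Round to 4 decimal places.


E[theta] = 15/(15+1) = 0.9375
P(X=1|theta) = theta = 0.9375

0.9375


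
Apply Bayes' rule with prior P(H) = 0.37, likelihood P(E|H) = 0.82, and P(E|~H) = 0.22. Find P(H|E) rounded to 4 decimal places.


Step 1: Compute marginal P(E) = P(E|H)P(H) + P(E|~H)P(~H)
= 0.82*0.37 + 0.22*0.63 = 0.442
Step 2: P(H|E) = P(E|H)P(H)/P(E) = 0.3034/0.442
= 0.6864

0.6864


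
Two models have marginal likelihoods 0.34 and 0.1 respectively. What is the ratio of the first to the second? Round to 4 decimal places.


Evidence ratio = 0.34 / 0.1
= 3.4

3.4


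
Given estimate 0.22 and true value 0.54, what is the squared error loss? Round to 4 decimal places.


Squared error = (estimate - true)^2
Difference = -0.32
Loss = -0.32^2 = 0.1024

0.1024


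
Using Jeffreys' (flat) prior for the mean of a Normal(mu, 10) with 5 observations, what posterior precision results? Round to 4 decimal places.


Flat prior means prior precision is 0.
Posterior precision = n / sigma^2 = 5/10 = 0.5

0.5


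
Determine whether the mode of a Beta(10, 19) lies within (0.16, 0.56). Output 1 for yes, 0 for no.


First find the mode: (a-1)/(a+b-2) = 0.3333
Is 0.3333 in (0.16, 0.56)? 1

1


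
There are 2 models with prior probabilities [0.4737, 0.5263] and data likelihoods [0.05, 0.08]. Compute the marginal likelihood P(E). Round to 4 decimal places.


P(E) = sum over models of P(M_i) * P(E|M_i)
= 0.4737*0.05 + 0.5263*0.08
= 0.0658

0.0658


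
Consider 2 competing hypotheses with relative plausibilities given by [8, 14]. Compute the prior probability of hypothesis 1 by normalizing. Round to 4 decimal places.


Sum of weights = 8 + 14 = 22
Normalized prior for H1 = 8 / 22
= 0.3636

0.3636


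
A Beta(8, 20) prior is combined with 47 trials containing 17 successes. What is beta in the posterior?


In conjugate updating:
beta_posterior = beta_prior + (n - k)
= 20 + (47 - 17)
= 20 + 30 = 50

50


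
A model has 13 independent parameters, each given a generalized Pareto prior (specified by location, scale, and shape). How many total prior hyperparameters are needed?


Each generalized Pareto prior needs 3 hyperparameters (location, scale, and shape).
Total = 3 * 13 = 39

39


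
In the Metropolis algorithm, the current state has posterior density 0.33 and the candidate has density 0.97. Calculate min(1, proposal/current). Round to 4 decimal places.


Ratio = 0.97/0.33 = 2.9394
Acceptance probability = min(1, 2.9394)
= 1.0

1.0


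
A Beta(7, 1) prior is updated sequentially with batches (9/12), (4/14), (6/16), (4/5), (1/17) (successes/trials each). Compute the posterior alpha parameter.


Sequential conjugate updating is equivalent to a single batch update.
Total successes across all batches = 24
alpha_posterior = alpha_prior + total_successes = 7 + 24
= 31

31


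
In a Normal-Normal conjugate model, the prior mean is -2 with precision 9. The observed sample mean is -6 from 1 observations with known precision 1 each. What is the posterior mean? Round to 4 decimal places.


Posterior precision = tau0 + n*tau = 9 + 1*1 = 10
Posterior mean = (tau0*mu0 + n*tau*xbar) / posterior_precision
= (9*-2 + 1*1*-6) / 10
= -24 / 10 = -2.4

-2.4


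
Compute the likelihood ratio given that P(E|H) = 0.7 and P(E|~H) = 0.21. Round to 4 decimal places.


LR = P(E|H) / P(E|~H)
= 0.7 / 0.21 = 3.3333

3.3333


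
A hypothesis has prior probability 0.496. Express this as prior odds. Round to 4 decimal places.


Odds = P(H) / P(not H) = 0.496 / 0.504
= 0.9841

0.9841


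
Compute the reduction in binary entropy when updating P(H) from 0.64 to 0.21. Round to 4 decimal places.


H_before = -p*log2(p) - (1-p)*log2(1-p) for p=0.64: 0.9427
H_after for p=0.21: 0.7415
Reduction = 0.9427 - 0.7415 = 0.2012

0.2012


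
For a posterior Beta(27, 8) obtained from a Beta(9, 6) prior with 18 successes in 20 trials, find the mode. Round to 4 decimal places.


Mode = (alpha - 1) / (alpha + beta - 2)
= 26 / 33
= 0.7879

0.7879


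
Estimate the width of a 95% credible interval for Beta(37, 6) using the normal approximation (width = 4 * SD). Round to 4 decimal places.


For Beta(a,b): Var = ab/((a+b)^2(a+b+1))
Var = 0.0027, SD = 0.0522
Approximate 95% CI width = 4 * 0.0522 = 0.2089

0.2089


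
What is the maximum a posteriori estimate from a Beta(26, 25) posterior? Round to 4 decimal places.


The MAP estimate equals the mode of the distribution.
Mode of Beta(a,b) = (a-1)/(a+b-2)
= 25/49
= 0.5102

0.5102


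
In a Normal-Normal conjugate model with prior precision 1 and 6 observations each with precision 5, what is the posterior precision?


Posterior precision = prior precision + n * observation precision
= 1 + 6 * 5
= 1 + 30 = 31

31


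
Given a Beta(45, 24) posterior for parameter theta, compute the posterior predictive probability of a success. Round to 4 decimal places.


For a Beta-Bernoulli model, the predictive probability is the mean:
P(success) = 45/(45+24) = 45/69 = 0.6522

0.6522


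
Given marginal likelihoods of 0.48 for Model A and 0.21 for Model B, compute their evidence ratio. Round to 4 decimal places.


Ratio = ML(A) / ML(B) = 0.48/0.21
= 2.2857

2.2857


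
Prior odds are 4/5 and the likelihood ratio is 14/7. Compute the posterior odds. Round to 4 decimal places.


Posterior odds = prior odds * likelihood ratio
= (4/5) * (14/7)
= 56 / 35
= 1.6

1.6


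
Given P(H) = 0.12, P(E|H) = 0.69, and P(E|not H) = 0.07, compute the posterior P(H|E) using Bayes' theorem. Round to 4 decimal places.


By Bayes' theorem: P(H|E) = P(E|H)*P(H) / P(E)
P(E) = P(E|H)*P(H) + P(E|not H)*P(not H)
P(E) = 0.69*0.12 + 0.07*0.88 = 0.1444
P(H|E) = 0.69*0.12 / 0.1444 = 0.5734

0.5734


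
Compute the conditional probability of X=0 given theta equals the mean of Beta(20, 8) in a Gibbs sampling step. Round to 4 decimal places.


Mean of Beta(20, 8) = 0.7143
P(X=0 | theta=0.7143) = 0.2857

0.2857


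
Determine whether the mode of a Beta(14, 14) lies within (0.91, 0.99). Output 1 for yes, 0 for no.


First find the mode: (a-1)/(a+b-2) = 0.5
Is 0.5 in (0.91, 0.99)? 0

0


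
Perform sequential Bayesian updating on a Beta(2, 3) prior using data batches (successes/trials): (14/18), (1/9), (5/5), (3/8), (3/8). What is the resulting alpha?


Accumulate successes: 26
Posterior alpha = prior alpha + sum of successes
= 2 + 26 = 28

28


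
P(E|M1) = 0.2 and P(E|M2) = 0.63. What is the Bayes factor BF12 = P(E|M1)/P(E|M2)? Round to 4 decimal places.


Bayes factor BF12 = P(E|M1) / P(E|M2)
= 0.2 / 0.63
= 0.3175

0.3175


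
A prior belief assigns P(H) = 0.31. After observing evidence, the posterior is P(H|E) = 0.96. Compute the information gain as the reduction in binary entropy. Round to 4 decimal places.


H(prior) = -0.31*log2(0.31) - 0.69*log2(0.69)
= 0.8932
H(post) = -0.96*log2(0.96) - 0.04*log2(0.04)
= 0.2423
IG = 0.8932 - 0.2423 = 0.6509

0.6509


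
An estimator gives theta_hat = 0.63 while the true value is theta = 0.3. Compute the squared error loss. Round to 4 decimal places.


The squared error loss is (theta_hat - theta)^2
= (0.63 - 0.3)^2
= (0.33)^2 = 0.1089

0.1089


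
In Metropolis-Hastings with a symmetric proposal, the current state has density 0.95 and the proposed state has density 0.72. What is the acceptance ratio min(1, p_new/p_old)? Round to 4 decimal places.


Ratio = p_new / p_old = 0.72 / 0.95 = 0.7579
Acceptance = min(1, 0.7579) = 0.7579

0.7579


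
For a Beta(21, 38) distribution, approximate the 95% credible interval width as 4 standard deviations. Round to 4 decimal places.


Variance of Beta(a,b) = ab / ((a+b)^2 * (a+b+1))
= 21*38 / ((59)^2 * 60)
= 0.0038
SD = sqrt(0.0038) = 0.0618
Width = 4 * SD = 0.2472

0.2472


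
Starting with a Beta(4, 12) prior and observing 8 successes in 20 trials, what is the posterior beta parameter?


Posterior beta = prior beta + failures
Failures = 20 - 8 = 12
beta_post = 12 + 12 = 24

24


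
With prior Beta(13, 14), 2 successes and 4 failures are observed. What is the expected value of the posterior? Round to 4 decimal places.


Posterior = Beta(15, 18)
E[theta] = alpha/(alpha+beta)
= 15/33 = 0.4545

0.4545


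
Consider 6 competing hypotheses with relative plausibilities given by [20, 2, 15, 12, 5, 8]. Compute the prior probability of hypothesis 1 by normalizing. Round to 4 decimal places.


Sum of weights = 20 + 2 + 15 + 12 + 5 + 8 = 62
Normalized prior for H1 = 20 / 62
= 0.3226

0.3226


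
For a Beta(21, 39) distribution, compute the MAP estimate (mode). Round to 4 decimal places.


MAP = mode = (a-1)/(a+b-2)
= (21-1)/(21+39-2)
= 20/58 = 0.3448

0.3448


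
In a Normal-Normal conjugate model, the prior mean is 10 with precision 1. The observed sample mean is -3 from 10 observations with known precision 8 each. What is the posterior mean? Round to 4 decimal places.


Posterior precision = tau0 + n*tau = 1 + 10*8 = 81
Posterior mean = (tau0*mu0 + n*tau*xbar) / posterior_precision
= (1*10 + 10*8*-3) / 81
= -230 / 81 = -2.8395

-2.8395


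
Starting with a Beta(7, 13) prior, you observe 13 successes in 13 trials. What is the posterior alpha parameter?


For a Beta-Binomial conjugate model:
Posterior alpha = prior alpha + number of successes
= 7 + 13 = 20

20


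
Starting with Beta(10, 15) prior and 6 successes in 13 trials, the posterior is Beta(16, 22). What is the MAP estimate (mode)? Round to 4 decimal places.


The mode of Beta(a, b) when a > 1 and b > 1 is (a-1)/(a+b-2)
= (16 - 1) / (16 + 22 - 2)
= 15 / 36
= 0.4167

0.4167


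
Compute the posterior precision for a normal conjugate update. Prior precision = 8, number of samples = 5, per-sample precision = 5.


tau_post = tau_0 + n * tau
= 8 + 5 * 5 = 33

33


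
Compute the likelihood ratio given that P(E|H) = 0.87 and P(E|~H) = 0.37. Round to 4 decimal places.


LR = P(E|H) / P(E|~H)
= 0.87 / 0.37 = 2.3514

2.3514


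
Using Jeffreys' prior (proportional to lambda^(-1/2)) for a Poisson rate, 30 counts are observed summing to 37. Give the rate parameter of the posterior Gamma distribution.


Conjugate update: Gamma(prior_shape + S, prior_rate + n).
Prior shape = 0.5, prior rate = 0.
Posterior rate = 0 + n = 30

30.0


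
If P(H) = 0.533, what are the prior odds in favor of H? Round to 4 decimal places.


Prior odds = P(H) / (1 - P(H))
= 0.533 / 0.467
= 1.1413

1.1413


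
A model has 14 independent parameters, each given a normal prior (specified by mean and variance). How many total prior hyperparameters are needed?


Each normal prior needs 2 hyperparameters (mean and variance).
Total = 2 * 14 = 28

28
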